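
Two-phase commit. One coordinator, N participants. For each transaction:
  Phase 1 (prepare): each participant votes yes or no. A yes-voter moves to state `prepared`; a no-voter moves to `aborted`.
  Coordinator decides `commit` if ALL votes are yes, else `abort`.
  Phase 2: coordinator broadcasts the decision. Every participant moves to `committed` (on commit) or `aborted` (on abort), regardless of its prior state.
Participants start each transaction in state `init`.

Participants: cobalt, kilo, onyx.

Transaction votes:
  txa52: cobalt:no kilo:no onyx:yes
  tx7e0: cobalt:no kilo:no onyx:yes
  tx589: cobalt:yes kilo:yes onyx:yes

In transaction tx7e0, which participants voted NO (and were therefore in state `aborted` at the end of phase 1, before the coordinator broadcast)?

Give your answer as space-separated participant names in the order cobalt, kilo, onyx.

Answer: cobalt kilo

Derivation:
Txn tx7e0 phase 1: cobalt no -> aborted; kilo no -> aborted; onyx yes -> prepared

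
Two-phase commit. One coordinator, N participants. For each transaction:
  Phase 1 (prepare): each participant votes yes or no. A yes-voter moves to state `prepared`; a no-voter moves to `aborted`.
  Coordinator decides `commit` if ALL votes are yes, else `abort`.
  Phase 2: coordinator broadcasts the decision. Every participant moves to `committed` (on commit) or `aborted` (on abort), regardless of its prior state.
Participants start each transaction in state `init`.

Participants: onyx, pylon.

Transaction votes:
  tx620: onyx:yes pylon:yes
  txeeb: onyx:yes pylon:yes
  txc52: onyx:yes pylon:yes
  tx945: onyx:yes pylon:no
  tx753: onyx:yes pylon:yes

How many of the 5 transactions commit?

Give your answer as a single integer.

Answer: 4

Derivation:
tx620: all yes -> commit (commits=1)
txeeb: all yes -> commit (commits=2)
txc52: all yes -> commit (commits=3)
tx945: no from pylon -> abort (commits=3)
tx753: all yes -> commit (commits=4)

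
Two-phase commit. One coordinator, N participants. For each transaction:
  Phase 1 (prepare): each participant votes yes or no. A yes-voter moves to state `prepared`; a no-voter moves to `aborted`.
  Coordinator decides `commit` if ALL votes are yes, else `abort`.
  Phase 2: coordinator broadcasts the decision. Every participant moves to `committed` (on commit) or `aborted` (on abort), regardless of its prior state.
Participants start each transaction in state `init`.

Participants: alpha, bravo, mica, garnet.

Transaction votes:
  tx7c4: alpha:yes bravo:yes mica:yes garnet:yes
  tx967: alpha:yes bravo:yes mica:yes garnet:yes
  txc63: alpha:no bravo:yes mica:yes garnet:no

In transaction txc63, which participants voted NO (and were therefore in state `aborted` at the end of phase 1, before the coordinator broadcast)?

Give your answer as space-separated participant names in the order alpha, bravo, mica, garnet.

Txn txc63 phase 1: alpha no -> aborted; bravo yes -> prepared; mica yes -> prepared; garnet no -> aborted

Answer: alpha garnet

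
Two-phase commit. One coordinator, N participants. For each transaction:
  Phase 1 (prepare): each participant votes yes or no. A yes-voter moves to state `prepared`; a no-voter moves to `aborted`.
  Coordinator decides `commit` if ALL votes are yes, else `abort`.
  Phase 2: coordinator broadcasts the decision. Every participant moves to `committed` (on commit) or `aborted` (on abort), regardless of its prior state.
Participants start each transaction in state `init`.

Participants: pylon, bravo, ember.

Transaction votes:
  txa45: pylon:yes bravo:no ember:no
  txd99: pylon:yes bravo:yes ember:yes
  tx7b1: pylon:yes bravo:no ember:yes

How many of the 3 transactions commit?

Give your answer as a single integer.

txa45: no from bravo, ember -> abort (commits=0)
txd99: all yes -> commit (commits=1)
tx7b1: no from bravo -> abort (commits=1)

Answer: 1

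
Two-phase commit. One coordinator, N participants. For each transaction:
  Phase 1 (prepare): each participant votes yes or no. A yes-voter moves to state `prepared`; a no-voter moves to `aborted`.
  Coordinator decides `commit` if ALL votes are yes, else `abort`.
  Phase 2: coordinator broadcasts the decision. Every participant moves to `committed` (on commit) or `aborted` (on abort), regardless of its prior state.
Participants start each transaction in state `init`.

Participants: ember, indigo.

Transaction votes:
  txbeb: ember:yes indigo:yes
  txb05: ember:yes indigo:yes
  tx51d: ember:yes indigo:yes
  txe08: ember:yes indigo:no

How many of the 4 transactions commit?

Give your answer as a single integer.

txbeb: all yes -> commit (commits=1)
txb05: all yes -> commit (commits=2)
tx51d: all yes -> commit (commits=3)
txe08: no from indigo -> abort (commits=3)

Answer: 3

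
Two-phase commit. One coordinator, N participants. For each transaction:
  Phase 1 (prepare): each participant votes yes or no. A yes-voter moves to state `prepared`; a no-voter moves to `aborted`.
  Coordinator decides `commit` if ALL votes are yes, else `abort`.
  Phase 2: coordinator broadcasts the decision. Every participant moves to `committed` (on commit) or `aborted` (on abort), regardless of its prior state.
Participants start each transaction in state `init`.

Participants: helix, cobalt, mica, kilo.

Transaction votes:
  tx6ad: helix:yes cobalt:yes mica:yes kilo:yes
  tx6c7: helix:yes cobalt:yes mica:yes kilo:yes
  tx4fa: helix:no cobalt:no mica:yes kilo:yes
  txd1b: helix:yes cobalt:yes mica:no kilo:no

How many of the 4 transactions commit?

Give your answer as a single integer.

Answer: 2

Derivation:
tx6ad: all yes -> commit (commits=1)
tx6c7: all yes -> commit (commits=2)
tx4fa: no from helix, cobalt -> abort (commits=2)
txd1b: no from mica, kilo -> abort (commits=2)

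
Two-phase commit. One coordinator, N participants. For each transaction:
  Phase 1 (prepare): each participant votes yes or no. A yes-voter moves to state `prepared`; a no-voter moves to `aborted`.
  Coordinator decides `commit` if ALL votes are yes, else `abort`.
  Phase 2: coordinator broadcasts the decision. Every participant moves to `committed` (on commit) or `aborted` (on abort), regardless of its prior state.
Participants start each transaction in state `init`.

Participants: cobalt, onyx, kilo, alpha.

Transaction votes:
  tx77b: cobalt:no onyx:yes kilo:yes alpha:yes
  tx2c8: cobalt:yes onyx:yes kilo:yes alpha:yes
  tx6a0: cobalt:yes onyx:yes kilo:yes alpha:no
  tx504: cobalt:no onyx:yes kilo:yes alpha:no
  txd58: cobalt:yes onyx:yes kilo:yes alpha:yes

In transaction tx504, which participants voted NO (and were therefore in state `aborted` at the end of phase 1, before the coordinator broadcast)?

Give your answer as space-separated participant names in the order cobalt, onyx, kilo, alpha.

Txn tx504 phase 1: cobalt no -> aborted; onyx yes -> prepared; kilo yes -> prepared; alpha no -> aborted

Answer: cobalt alpha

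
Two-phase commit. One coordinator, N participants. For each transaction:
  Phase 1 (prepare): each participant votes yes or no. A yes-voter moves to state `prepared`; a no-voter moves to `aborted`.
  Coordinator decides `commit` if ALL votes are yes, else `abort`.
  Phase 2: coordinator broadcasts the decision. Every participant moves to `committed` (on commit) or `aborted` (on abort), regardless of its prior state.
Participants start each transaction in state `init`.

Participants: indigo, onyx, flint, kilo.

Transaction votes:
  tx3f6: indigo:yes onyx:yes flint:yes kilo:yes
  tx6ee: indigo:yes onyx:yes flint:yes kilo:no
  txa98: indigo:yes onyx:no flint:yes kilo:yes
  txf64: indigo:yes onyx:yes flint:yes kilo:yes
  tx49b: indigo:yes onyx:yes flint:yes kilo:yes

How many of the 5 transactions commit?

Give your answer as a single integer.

tx3f6: all yes -> commit (commits=1)
tx6ee: no from kilo -> abort (commits=1)
txa98: no from onyx -> abort (commits=1)
txf64: all yes -> commit (commits=2)
tx49b: all yes -> commit (commits=3)

Answer: 3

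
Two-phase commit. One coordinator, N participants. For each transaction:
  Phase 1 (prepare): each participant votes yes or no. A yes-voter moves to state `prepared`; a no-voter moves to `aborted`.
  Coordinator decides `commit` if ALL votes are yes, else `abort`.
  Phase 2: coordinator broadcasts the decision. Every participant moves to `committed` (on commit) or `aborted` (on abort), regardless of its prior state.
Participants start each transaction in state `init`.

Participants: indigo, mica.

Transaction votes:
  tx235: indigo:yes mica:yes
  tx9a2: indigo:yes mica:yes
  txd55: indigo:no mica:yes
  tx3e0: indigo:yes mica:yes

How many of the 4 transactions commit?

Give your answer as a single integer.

Answer: 3

Derivation:
tx235: all yes -> commit (commits=1)
tx9a2: all yes -> commit (commits=2)
txd55: no from indigo -> abort (commits=2)
tx3e0: all yes -> commit (commits=3)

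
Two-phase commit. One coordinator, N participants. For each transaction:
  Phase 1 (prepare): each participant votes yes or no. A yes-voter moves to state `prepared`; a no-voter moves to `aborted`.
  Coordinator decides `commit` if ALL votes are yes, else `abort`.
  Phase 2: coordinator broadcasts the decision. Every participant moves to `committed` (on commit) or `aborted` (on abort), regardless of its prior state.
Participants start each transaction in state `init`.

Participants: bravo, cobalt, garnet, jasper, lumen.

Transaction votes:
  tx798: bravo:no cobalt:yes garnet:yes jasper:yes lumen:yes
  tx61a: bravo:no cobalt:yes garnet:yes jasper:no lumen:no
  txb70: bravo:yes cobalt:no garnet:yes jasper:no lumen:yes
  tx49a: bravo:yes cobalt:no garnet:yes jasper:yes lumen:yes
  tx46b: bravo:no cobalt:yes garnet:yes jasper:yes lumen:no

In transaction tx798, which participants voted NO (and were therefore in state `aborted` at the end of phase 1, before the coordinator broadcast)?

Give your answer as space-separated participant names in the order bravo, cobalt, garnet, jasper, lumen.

Txn tx798 phase 1: bravo no -> aborted; cobalt yes -> prepared; garnet yes -> prepared; jasper yes -> prepared; lumen yes -> prepared

Answer: bravo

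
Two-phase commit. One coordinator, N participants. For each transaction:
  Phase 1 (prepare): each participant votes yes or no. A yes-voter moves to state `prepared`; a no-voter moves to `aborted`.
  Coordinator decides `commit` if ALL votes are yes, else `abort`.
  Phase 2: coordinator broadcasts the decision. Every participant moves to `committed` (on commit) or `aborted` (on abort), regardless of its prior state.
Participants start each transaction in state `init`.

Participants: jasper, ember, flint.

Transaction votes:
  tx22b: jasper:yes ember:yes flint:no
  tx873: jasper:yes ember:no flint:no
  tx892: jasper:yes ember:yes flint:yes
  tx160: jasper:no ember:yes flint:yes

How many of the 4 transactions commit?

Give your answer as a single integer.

Answer: 1

Derivation:
tx22b: no from flint -> abort (commits=0)
tx873: no from ember, flint -> abort (commits=0)
tx892: all yes -> commit (commits=1)
tx160: no from jasper -> abort (commits=1)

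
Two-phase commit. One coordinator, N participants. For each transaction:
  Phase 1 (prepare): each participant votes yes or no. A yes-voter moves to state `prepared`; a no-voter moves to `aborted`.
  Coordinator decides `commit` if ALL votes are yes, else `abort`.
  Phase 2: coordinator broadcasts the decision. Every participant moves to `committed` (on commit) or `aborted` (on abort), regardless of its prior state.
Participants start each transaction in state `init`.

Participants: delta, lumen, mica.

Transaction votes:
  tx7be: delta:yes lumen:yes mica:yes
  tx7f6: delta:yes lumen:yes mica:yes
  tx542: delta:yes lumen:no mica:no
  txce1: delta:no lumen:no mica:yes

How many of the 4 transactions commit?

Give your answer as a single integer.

Answer: 2

Derivation:
tx7be: all yes -> commit (commits=1)
tx7f6: all yes -> commit (commits=2)
tx542: no from lumen, mica -> abort (commits=2)
txce1: no from delta, lumen -> abort (commits=2)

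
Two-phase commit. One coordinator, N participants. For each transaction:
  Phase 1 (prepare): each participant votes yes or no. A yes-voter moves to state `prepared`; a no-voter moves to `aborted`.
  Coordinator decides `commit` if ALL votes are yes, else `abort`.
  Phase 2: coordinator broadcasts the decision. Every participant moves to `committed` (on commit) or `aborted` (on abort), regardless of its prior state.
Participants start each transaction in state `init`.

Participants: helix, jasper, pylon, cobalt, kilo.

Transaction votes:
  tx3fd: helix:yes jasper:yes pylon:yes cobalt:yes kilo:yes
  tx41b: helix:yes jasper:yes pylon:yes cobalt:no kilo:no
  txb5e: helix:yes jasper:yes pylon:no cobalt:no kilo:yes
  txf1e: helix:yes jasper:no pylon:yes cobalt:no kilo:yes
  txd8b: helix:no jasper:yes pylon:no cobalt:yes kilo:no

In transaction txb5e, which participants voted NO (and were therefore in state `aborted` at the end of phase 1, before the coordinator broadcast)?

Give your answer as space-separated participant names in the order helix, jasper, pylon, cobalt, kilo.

Txn txb5e phase 1: helix yes -> prepared; jasper yes -> prepared; pylon no -> aborted; cobalt no -> aborted; kilo yes -> prepared

Answer: pylon cobalt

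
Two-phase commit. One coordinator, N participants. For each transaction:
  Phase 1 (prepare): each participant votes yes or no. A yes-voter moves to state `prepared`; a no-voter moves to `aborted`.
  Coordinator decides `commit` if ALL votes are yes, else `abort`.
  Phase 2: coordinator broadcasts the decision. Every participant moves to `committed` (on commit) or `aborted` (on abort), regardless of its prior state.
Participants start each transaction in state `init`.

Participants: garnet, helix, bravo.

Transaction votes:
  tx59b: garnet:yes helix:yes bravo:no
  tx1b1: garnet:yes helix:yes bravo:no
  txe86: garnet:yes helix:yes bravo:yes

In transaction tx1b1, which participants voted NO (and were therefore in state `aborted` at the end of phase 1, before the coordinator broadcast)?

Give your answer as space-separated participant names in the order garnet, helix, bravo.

Txn tx1b1 phase 1: garnet yes -> prepared; helix yes -> prepared; bravo no -> aborted

Answer: bravo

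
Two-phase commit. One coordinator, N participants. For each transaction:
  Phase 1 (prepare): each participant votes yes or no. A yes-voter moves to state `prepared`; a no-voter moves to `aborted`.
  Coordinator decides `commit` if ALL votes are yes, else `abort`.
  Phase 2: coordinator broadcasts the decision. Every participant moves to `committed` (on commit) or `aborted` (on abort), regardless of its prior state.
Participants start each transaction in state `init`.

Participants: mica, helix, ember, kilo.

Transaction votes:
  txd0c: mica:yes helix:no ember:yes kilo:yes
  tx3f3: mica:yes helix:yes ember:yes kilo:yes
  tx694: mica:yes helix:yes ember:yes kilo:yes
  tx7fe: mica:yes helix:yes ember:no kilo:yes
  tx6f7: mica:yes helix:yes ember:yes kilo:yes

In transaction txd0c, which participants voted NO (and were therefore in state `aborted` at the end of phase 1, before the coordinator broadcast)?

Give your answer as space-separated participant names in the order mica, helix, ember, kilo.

Answer: helix

Derivation:
Txn txd0c phase 1: mica yes -> prepared; helix no -> aborted; ember yes -> prepared; kilo yes -> prepared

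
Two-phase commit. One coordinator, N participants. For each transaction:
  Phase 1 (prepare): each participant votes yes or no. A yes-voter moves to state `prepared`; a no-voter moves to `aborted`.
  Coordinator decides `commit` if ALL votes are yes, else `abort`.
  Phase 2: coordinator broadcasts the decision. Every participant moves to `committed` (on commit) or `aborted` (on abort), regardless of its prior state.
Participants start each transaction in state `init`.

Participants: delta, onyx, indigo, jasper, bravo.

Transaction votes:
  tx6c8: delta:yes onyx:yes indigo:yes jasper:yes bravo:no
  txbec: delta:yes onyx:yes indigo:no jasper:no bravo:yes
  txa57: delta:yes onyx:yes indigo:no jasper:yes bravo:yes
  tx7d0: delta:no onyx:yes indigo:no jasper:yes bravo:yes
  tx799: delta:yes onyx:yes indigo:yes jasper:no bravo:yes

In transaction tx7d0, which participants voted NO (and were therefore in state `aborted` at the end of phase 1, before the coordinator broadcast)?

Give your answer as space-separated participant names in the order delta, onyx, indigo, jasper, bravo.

Txn tx7d0 phase 1: delta no -> aborted; onyx yes -> prepared; indigo no -> aborted; jasper yes -> prepared; bravo yes -> prepared

Answer: delta indigo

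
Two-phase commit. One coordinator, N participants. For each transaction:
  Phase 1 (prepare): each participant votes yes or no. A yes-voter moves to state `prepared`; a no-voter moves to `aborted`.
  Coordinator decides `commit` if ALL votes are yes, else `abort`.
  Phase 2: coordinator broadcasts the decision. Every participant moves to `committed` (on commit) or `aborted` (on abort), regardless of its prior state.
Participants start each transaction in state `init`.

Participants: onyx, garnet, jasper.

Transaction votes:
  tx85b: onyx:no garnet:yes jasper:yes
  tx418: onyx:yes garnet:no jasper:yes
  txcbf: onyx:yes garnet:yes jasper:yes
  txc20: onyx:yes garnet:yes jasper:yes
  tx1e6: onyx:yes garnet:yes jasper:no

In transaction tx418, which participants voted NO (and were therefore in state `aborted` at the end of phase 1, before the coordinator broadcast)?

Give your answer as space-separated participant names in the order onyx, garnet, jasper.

Txn tx418 phase 1: onyx yes -> prepared; garnet no -> aborted; jasper yes -> prepared

Answer: garnet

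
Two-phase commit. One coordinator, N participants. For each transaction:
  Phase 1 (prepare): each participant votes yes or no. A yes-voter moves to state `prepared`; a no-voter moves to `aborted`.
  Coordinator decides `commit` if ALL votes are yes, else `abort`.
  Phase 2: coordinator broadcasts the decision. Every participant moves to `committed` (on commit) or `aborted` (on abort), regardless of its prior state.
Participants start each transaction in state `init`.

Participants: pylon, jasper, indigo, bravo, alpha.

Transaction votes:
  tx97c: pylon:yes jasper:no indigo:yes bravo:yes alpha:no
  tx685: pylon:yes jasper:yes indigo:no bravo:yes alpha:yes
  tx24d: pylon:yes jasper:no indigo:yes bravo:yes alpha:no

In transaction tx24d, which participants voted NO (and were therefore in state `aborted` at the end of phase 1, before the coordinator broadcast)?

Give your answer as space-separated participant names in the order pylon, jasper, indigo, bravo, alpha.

Txn tx24d phase 1: pylon yes -> prepared; jasper no -> aborted; indigo yes -> prepared; bravo yes -> prepared; alpha no -> aborted

Answer: jasper alpha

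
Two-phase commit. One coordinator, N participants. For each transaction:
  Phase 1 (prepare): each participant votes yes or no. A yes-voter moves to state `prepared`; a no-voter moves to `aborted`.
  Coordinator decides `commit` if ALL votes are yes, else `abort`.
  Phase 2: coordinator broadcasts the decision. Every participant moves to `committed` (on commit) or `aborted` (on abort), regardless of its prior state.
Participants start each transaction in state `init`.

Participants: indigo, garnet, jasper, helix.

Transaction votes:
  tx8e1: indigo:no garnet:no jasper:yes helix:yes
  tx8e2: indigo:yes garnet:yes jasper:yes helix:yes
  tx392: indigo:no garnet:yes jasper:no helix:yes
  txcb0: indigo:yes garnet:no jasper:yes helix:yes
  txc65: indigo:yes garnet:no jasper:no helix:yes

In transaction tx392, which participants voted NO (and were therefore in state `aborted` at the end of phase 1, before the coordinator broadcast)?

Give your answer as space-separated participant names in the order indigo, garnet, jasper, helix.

Answer: indigo jasper

Derivation:
Txn tx392 phase 1: indigo no -> aborted; garnet yes -> prepared; jasper no -> aborted; helix yes -> prepared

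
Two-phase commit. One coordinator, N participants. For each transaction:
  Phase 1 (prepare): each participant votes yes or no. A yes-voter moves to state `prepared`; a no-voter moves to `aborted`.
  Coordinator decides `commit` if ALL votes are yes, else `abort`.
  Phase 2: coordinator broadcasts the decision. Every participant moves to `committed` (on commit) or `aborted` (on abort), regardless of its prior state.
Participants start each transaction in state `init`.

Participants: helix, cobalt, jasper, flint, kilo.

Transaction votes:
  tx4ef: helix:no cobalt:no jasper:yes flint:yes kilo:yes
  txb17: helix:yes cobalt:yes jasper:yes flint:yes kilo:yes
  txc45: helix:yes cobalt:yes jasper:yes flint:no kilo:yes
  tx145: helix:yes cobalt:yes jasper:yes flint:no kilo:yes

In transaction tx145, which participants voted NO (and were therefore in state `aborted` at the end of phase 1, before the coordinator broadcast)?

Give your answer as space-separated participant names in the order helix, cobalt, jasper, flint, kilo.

Txn tx145 phase 1: helix yes -> prepared; cobalt yes -> prepared; jasper yes -> prepared; flint no -> aborted; kilo yes -> prepared

Answer: flint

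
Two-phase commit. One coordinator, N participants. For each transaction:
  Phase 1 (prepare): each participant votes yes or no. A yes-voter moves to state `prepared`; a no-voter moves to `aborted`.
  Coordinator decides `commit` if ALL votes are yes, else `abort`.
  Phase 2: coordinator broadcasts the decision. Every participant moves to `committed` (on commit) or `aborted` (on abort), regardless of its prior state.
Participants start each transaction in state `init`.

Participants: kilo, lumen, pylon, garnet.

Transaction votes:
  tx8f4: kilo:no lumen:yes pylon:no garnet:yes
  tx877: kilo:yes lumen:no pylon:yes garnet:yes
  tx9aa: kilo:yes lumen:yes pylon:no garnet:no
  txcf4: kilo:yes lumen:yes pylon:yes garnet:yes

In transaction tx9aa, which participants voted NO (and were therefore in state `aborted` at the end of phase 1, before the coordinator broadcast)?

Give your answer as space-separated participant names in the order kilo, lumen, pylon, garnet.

Txn tx9aa phase 1: kilo yes -> prepared; lumen yes -> prepared; pylon no -> aborted; garnet no -> aborted

Answer: pylon garnet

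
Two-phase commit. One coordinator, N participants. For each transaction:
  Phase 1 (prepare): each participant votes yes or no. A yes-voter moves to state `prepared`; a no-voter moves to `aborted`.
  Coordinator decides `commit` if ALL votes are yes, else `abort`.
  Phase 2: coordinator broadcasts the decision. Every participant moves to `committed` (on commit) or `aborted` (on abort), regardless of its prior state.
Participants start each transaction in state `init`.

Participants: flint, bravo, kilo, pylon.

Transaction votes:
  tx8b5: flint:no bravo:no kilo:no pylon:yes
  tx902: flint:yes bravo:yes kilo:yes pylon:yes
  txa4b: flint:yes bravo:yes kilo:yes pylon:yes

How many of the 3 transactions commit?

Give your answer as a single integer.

tx8b5: no from flint, bravo, kilo -> abort (commits=0)
tx902: all yes -> commit (commits=1)
txa4b: all yes -> commit (commits=2)

Answer: 2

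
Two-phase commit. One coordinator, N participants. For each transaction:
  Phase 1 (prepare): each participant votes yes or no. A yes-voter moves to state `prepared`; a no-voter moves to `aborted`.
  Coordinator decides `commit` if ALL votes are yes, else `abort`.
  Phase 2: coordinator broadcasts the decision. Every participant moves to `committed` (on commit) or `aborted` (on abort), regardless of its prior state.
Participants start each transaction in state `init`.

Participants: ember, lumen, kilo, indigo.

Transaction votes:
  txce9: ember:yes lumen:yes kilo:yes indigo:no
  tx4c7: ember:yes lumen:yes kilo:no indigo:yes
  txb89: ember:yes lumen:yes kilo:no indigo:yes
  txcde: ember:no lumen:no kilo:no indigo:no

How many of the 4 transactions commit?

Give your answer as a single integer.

txce9: no from indigo -> abort (commits=0)
tx4c7: no from kilo -> abort (commits=0)
txb89: no from kilo -> abort (commits=0)
txcde: no from ember, lumen, kilo, indigo -> abort (commits=0)

Answer: 0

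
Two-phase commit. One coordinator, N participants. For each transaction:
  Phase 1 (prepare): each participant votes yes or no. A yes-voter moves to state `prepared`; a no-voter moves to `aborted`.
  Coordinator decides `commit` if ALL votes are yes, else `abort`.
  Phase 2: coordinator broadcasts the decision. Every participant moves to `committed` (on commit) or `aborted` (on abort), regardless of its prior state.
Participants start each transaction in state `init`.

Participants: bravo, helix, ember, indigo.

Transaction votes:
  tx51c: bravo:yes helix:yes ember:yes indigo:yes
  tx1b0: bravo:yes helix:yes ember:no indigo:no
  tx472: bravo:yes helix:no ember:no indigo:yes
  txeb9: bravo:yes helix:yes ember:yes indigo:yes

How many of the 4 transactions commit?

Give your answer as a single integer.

tx51c: all yes -> commit (commits=1)
tx1b0: no from ember, indigo -> abort (commits=1)
tx472: no from helix, ember -> abort (commits=1)
txeb9: all yes -> commit (commits=2)

Answer: 2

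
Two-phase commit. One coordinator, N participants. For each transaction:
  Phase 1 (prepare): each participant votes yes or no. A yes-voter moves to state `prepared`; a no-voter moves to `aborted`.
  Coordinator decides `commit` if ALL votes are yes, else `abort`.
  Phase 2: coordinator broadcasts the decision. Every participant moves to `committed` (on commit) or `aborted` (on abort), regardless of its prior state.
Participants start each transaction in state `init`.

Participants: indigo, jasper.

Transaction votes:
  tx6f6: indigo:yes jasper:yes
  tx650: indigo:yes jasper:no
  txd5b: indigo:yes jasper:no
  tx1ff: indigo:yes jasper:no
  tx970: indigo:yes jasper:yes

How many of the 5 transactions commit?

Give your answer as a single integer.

Answer: 2

Derivation:
tx6f6: all yes -> commit (commits=1)
tx650: no from jasper -> abort (commits=1)
txd5b: no from jasper -> abort (commits=1)
tx1ff: no from jasper -> abort (commits=1)
tx970: all yes -> commit (commits=2)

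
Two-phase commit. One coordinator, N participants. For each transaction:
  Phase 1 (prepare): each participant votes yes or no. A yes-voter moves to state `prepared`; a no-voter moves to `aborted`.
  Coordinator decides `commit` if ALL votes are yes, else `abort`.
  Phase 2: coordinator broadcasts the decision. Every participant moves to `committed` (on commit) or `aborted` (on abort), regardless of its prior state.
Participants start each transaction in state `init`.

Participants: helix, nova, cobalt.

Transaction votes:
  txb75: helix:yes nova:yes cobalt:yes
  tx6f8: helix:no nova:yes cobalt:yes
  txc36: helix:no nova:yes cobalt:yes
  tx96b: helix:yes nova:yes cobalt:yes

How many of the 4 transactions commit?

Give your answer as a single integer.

Answer: 2

Derivation:
txb75: all yes -> commit (commits=1)
tx6f8: no from helix -> abort (commits=1)
txc36: no from helix -> abort (commits=1)
tx96b: all yes -> commit (commits=2)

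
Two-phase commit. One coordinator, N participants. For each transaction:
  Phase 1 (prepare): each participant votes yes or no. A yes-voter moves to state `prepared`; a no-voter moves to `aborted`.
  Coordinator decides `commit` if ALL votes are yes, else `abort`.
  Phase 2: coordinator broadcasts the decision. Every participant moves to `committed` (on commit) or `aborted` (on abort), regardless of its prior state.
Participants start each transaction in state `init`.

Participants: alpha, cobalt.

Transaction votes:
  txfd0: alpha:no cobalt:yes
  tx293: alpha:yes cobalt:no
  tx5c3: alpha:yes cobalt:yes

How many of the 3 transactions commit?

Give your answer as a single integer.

txfd0: no from alpha -> abort (commits=0)
tx293: no from cobalt -> abort (commits=0)
tx5c3: all yes -> commit (commits=1)

Answer: 1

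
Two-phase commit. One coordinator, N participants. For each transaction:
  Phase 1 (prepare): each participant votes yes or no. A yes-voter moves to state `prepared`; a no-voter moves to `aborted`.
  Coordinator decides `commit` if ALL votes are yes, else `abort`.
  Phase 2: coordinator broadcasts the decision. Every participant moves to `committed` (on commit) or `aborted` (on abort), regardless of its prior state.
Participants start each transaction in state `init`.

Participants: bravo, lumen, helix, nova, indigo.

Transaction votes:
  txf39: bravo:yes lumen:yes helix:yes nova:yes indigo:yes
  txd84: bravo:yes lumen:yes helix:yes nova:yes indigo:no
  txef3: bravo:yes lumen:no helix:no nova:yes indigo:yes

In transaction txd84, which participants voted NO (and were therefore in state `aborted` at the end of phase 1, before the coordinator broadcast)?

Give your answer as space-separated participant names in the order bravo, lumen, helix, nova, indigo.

Answer: indigo

Derivation:
Txn txd84 phase 1: bravo yes -> prepared; lumen yes -> prepared; helix yes -> prepared; nova yes -> prepared; indigo no -> aborted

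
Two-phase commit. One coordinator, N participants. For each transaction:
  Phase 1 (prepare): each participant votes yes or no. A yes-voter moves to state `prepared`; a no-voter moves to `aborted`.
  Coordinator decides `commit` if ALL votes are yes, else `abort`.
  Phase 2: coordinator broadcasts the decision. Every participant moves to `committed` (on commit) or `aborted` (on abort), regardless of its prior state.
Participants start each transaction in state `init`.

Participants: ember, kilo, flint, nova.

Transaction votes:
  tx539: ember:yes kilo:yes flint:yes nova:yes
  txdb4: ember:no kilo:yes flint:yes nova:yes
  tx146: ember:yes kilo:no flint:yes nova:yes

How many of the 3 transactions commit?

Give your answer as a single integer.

Answer: 1

Derivation:
tx539: all yes -> commit (commits=1)
txdb4: no from ember -> abort (commits=1)
tx146: no from kilo -> abort (commits=1)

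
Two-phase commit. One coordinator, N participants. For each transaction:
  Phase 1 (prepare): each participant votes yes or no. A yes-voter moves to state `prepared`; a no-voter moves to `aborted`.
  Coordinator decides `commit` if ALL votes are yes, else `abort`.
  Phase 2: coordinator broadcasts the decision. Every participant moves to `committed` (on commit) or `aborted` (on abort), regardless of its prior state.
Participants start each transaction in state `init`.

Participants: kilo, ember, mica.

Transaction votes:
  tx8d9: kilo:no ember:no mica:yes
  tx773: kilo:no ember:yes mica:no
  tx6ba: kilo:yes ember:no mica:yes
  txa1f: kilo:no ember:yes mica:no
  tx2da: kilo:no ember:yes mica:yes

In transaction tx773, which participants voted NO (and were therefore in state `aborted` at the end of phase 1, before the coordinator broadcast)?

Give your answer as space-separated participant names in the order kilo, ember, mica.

Txn tx773 phase 1: kilo no -> aborted; ember yes -> prepared; mica no -> aborted

Answer: kilo mica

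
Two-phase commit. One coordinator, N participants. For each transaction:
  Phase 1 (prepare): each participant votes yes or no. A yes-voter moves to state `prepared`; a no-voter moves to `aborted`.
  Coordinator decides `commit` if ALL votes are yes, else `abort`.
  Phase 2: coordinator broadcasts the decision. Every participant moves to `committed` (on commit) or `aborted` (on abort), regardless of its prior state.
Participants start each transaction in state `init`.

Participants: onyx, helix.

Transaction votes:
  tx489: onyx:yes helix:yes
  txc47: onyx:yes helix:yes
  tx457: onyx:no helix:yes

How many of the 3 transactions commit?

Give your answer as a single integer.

tx489: all yes -> commit (commits=1)
txc47: all yes -> commit (commits=2)
tx457: no from onyx -> abort (commits=2)

Answer: 2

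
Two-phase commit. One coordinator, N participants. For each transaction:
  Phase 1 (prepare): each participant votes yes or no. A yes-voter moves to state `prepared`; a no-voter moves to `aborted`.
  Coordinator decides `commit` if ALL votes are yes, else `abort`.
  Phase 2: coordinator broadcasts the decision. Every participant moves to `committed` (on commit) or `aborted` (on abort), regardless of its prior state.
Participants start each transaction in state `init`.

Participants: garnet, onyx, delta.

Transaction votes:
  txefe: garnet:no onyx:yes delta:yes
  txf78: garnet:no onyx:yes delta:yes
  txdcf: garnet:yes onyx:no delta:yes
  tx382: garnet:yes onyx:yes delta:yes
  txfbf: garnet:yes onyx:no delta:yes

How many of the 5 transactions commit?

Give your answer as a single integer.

Answer: 1

Derivation:
txefe: no from garnet -> abort (commits=0)
txf78: no from garnet -> abort (commits=0)
txdcf: no from onyx -> abort (commits=0)
tx382: all yes -> commit (commits=1)
txfbf: no from onyx -> abort (commits=1)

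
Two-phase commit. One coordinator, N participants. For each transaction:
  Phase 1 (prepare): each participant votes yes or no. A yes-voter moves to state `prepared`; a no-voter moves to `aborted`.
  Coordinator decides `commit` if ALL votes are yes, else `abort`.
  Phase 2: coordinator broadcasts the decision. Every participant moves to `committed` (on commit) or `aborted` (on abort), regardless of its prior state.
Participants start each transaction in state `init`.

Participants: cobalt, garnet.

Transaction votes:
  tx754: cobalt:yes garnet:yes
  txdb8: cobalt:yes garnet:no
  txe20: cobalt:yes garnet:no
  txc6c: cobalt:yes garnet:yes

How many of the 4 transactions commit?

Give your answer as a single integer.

Answer: 2

Derivation:
tx754: all yes -> commit (commits=1)
txdb8: no from garnet -> abort (commits=1)
txe20: no from garnet -> abort (commits=1)
txc6c: all yes -> commit (commits=2)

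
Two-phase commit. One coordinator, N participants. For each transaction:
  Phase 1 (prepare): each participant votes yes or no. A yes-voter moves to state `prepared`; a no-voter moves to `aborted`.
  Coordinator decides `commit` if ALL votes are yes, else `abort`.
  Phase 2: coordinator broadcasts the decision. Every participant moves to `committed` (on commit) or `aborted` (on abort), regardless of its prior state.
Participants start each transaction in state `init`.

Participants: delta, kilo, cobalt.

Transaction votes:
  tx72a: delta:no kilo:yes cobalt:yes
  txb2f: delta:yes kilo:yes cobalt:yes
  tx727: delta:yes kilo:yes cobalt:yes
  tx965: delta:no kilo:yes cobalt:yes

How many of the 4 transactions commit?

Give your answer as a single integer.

tx72a: no from delta -> abort (commits=0)
txb2f: all yes -> commit (commits=1)
tx727: all yes -> commit (commits=2)
tx965: no from delta -> abort (commits=2)

Answer: 2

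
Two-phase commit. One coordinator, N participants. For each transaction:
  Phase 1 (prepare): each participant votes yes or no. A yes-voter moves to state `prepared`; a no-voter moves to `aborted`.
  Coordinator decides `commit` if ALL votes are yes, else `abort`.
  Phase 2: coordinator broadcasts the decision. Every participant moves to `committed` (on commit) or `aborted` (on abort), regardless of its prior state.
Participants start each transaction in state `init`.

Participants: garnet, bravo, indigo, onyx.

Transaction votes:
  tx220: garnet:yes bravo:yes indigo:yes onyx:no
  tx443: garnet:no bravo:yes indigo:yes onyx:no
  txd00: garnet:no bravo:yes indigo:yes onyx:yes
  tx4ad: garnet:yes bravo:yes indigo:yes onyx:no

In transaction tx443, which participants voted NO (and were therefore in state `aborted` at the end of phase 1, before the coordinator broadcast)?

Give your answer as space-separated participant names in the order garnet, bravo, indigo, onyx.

Txn tx443 phase 1: garnet no -> aborted; bravo yes -> prepared; indigo yes -> prepared; onyx no -> aborted

Answer: garnet onyx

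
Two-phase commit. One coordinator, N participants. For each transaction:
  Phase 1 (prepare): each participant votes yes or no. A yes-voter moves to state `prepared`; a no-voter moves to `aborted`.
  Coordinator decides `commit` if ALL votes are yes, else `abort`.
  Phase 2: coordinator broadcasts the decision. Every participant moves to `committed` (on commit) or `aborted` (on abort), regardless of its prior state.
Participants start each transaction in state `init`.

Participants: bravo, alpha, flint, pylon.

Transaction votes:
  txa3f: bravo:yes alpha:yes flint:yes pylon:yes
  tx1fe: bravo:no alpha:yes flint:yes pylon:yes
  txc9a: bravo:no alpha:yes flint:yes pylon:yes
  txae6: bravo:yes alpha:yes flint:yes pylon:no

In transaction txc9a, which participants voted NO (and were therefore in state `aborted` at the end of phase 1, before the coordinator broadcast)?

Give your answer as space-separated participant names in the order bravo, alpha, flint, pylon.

Answer: bravo

Derivation:
Txn txc9a phase 1: bravo no -> aborted; alpha yes -> prepared; flint yes -> prepared; pylon yes -> prepared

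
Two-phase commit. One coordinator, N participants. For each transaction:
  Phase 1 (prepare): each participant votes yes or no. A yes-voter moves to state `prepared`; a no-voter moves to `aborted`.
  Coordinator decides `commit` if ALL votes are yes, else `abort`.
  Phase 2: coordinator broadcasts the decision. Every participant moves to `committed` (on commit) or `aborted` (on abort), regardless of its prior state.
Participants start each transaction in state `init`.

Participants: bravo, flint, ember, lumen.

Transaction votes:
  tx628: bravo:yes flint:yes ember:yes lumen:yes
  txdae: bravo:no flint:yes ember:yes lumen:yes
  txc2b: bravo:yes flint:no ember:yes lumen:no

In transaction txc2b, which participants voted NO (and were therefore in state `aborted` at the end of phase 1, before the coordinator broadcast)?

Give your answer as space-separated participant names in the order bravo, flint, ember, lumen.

Txn txc2b phase 1: bravo yes -> prepared; flint no -> aborted; ember yes -> prepared; lumen no -> aborted

Answer: flint lumen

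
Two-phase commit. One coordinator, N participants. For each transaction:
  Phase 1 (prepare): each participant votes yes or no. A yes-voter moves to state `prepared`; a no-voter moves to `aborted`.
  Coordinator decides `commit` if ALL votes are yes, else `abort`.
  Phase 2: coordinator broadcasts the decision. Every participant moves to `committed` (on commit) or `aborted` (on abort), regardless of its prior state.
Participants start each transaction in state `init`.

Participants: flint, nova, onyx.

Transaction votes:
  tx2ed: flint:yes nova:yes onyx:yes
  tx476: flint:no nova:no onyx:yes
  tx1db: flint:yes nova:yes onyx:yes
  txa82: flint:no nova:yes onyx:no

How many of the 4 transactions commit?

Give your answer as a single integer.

tx2ed: all yes -> commit (commits=1)
tx476: no from flint, nova -> abort (commits=1)
tx1db: all yes -> commit (commits=2)
txa82: no from flint, onyx -> abort (commits=2)

Answer: 2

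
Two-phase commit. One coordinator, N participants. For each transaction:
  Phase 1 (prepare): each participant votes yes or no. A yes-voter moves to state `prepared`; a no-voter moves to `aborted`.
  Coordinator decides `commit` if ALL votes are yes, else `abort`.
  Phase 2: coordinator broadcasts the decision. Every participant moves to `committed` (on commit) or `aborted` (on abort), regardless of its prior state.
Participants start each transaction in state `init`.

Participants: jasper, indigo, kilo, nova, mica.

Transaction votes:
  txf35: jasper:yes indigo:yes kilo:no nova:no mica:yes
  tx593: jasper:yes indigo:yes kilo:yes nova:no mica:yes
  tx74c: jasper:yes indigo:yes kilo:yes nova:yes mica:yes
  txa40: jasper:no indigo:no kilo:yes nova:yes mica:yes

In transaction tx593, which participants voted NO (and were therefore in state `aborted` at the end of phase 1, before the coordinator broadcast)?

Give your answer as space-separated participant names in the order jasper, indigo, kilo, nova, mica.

Txn tx593 phase 1: jasper yes -> prepared; indigo yes -> prepared; kilo yes -> prepared; nova no -> aborted; mica yes -> prepared

Answer: nova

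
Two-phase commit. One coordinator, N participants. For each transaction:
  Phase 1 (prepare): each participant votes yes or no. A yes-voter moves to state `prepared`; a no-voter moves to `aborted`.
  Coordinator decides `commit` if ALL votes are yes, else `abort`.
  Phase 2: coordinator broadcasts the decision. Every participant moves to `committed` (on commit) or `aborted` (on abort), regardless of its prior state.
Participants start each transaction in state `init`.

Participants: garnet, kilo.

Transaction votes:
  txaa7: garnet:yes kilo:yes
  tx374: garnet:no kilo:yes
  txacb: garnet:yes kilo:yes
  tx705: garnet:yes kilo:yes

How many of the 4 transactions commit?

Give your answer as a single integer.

Answer: 3

Derivation:
txaa7: all yes -> commit (commits=1)
tx374: no from garnet -> abort (commits=1)
txacb: all yes -> commit (commits=2)
tx705: all yes -> commit (commits=3)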